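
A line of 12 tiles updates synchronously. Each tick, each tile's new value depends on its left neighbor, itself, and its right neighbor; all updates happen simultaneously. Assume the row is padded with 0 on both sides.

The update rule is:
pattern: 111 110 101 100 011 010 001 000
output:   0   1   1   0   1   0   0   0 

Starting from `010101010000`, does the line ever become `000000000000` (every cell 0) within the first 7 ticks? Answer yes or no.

yes

001010100000
000101000000
000010000000
000000000000
all cells are 0 at tick 4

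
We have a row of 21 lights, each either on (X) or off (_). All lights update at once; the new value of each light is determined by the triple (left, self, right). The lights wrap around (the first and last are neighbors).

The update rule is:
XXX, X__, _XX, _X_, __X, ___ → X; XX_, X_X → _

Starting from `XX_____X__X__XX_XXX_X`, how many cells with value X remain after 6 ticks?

X_XXXXXXXXXXXX__XX__X
__XXXXXXXXXXX_XXX_XXX
XXXXXXXXXXXX__XX__XX_
XXXXXXXXXXX_XXX_XXX__
XXXXXXXXXX__XX__XX_XX
XXXXXXXXX_XXX_XXX__XX
count of X: 17

17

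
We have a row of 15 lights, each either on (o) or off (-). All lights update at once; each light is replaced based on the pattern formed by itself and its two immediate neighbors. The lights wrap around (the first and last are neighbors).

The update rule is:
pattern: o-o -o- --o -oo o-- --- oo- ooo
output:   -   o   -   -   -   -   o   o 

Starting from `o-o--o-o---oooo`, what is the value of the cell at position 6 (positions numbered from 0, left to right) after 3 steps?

-

o-o--o-o----ooo
o-o--o-o-----oo
o-o--o-o------o
position 6 holds -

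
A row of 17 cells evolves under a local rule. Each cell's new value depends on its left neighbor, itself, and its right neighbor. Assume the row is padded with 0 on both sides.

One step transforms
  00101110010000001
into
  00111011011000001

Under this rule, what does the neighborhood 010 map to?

At position 2 the neighborhood is 010; the next row has 1 there.

1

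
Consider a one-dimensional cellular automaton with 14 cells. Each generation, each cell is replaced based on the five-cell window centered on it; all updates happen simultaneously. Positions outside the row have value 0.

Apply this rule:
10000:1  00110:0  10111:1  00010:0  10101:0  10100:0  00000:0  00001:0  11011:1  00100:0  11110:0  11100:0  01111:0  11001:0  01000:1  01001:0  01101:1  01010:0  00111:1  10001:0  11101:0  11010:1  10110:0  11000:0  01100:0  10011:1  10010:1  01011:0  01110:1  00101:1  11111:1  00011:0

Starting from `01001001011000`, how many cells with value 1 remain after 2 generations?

00010011000010
00000100010001
count of 1: 3

3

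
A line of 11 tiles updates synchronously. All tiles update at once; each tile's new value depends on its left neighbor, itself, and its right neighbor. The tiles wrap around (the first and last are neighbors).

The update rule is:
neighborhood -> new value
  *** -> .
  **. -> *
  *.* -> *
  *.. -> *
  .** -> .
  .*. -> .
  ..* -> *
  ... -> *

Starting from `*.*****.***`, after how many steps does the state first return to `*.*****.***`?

22

**....**...
.*****.****
*....**...*
*****.****.
....**...**
****.****.*
...**...**.
***.****.**
..**...**..
**.****.***
.**...**...
*.****.****
**...**....
.****.*****
*...**....*
****.*****.
...**....**
***.*****.*
..**....**.
**.*****.**
.**....**..
*.*****.***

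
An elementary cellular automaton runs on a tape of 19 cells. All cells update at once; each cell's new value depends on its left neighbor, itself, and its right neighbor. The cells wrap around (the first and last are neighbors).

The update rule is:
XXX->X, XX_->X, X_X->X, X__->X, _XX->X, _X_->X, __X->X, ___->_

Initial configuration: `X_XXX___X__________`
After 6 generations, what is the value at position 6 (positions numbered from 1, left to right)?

X

generation 1: XXXXXX_XXX________X
generation 2: XXXXXXXXXXX______XX
generation 3: XXXXXXXXXXXX____XXX
generation 4: XXXXXXXXXXXXX__XXXX
generation 5: XXXXXXXXXXXXXXXXXXX
generation 6: XXXXXXXXXXXXXXXXXXX
position 6 holds X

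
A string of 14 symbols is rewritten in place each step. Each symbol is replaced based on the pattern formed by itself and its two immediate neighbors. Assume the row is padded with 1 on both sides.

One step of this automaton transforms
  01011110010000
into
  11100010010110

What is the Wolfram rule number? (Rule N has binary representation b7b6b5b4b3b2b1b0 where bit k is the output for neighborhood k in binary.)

101

position 4: 111 → 0  (bit 7 = 0)
position 6: 110 → 1  (bit 6 = 1)
position 0: 101 → 1  (bit 5 = 1)
position 7: 100 → 0  (bit 4 = 0)
position 3: 011 → 0  (bit 3 = 0)
position 1: 010 → 1  (bit 2 = 1)
position 8: 001 → 0  (bit 1 = 0)
position 11: 000 → 1  (bit 0 = 1)
bits b7..b0 = 01100101 = 101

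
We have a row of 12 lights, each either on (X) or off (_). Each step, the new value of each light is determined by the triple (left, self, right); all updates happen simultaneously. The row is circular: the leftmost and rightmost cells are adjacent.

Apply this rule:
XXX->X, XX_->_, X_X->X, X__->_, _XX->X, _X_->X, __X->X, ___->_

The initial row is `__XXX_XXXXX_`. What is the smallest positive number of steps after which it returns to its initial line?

step 1: _XXX_XXXXX__
step 2: XXX_XXXXX___
step 3: XX_XXXXX___X
step 4: X_XXXXX___XX
step 5: _XXXXX___XXX
step 6: XXXXX___XXX_
step 7: XXXX___XXX_X
step 8: XXX___XXX_XX
step 9: XX___XXX_XXX
step 10: X___XXX_XXXX
step 11: ___XXX_XXXXX
step 12: __XXX_XXXXX_

12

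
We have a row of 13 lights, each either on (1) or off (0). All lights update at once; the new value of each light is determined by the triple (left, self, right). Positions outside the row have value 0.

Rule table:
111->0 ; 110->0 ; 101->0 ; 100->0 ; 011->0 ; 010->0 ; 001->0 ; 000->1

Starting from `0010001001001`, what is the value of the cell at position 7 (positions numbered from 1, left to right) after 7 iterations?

0

1000100000000
0010001111111
1000100000000  (repeats iteration 1; period 2)
iteration 7: 1000100000000
position 7 holds 0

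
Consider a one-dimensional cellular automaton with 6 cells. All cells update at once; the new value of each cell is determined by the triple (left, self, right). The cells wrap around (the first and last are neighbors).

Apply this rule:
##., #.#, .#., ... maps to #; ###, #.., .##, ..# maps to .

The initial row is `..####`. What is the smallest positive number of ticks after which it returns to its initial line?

18

tick 1: .....#
tick 2: .###.#
tick 3: #..###
tick 4: #.....
tick 5: #.###.
tick 6: ##..##
tick 7: .#....
tick 8: .#.###
tick 9: ###..#
tick 10: ..#...
tick 11: #.#.##
tick 12: ####..
tick 13: ...#..
tick 14: ##.#.#
tick 15: .####.
tick 16: ....#.
tick 17: ###.#.
tick 18: ..####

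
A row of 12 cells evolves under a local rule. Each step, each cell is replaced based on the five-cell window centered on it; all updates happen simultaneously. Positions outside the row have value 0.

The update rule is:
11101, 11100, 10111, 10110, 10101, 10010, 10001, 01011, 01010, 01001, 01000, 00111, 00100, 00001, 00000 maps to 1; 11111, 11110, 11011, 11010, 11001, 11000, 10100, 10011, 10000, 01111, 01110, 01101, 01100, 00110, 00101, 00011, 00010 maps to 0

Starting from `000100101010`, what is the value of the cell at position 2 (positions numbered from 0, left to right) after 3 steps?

0

110111011101
000101010100
110011111010
position 2 holds 0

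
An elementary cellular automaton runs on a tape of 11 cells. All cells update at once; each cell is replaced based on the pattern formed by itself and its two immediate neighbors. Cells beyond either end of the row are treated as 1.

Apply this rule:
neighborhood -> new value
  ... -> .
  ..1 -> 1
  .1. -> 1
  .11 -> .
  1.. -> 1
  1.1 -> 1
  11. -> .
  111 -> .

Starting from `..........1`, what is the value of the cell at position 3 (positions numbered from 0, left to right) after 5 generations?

1

1........1.
.1......111
111....1...
...1..111.1
1.1111...1.
position 3 holds 1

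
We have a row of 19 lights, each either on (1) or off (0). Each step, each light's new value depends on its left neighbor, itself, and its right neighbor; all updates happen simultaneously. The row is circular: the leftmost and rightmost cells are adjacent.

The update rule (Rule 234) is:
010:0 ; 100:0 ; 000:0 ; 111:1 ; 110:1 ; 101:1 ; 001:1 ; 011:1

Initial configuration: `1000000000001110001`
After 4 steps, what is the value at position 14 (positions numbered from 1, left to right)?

1

1000000000011110011
1000000000111110111
1000000001111111111
1000000011111111111
position 14 holds 1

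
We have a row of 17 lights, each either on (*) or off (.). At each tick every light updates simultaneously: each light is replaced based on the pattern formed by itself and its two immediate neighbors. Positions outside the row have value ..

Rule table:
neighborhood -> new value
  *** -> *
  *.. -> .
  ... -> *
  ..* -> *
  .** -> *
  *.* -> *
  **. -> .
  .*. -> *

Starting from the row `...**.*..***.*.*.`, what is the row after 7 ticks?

*.***.****..**..*

****.**.***.****.
***.**.***.****..
**.**.***.****..*
*.**.***.****..**
***.***.****..**.
**.***.****..**..
*.***.****..**..*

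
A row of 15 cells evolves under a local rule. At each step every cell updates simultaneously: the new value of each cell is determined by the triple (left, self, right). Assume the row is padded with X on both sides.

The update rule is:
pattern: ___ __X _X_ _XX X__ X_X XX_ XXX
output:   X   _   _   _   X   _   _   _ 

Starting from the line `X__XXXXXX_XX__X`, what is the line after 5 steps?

_X__________X__
__XXXXXXXXX__X_
X__________X___
_XXXXXXXXX__XX_
__________X____

__________X____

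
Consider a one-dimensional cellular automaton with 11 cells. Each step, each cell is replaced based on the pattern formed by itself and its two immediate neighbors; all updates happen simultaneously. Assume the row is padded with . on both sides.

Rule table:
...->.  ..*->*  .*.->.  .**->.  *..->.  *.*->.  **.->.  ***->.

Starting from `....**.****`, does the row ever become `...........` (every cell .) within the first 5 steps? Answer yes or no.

...*.......
..*........
.*.........
*..........
...........
all cells are . at step 5

yes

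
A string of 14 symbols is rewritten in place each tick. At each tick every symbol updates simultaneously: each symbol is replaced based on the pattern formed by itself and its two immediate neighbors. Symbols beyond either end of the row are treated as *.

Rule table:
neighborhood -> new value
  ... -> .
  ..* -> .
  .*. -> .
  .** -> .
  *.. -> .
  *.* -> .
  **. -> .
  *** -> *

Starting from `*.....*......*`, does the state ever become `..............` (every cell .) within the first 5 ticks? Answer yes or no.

tick 1: ..............
all cells are . at tick 1

yes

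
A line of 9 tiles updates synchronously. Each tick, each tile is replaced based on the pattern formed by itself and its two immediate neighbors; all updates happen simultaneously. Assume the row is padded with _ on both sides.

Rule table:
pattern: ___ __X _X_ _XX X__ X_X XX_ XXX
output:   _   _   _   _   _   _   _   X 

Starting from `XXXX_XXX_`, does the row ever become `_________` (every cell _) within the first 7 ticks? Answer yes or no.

yes

_XX___X__
_________
all cells are _ at tick 2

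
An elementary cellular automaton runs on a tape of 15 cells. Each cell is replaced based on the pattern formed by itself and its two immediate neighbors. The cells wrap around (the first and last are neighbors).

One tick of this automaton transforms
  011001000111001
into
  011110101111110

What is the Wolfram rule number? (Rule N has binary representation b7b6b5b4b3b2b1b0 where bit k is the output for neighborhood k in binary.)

218

position 10: 111 → 1  (bit 7 = 1)
position 2: 110 → 1  (bit 6 = 1)
position 0: 101 → 0  (bit 5 = 0)
position 3: 100 → 1  (bit 4 = 1)
position 1: 011 → 1  (bit 3 = 1)
position 5: 010 → 0  (bit 2 = 0)
position 4: 001 → 1  (bit 1 = 1)
position 7: 000 → 0  (bit 0 = 0)
bits b7..b0 = 11011010 = 218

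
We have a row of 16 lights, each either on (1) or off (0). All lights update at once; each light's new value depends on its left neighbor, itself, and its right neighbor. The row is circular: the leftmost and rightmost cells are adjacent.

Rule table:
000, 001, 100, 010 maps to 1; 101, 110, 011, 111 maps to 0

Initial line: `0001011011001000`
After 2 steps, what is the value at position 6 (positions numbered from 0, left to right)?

1111000000111111
0000111111000000
position 6 holds 1

1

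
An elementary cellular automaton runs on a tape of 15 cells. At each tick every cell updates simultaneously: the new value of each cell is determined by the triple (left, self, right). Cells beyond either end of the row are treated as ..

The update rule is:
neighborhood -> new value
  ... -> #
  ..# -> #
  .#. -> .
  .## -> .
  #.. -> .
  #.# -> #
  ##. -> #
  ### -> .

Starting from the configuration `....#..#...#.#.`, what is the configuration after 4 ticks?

..##..#.#.#.#..

####..#..##.#..
...#.#..#.##..#
###.#..#.#.#.#.
..##..#.#.#.#..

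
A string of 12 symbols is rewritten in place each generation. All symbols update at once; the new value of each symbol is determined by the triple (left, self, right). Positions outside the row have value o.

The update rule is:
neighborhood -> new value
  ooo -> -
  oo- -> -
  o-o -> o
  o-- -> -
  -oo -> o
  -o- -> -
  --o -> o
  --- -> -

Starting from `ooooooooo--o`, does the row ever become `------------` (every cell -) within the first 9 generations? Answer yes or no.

no

generation 1: ----------oo
generation 2: ---------oo-
generation 3: --------oo-o
generation 4: -------oo-oo
generation 5: ------oo-oo-
generation 6: -----oo-oo-o
generation 7: ----oo-oo-oo
generation 8: ---oo-oo-oo-
generation 9: --oo-oo-oo-o
generation 9 is --oo-oo-oo-o, still not uniform -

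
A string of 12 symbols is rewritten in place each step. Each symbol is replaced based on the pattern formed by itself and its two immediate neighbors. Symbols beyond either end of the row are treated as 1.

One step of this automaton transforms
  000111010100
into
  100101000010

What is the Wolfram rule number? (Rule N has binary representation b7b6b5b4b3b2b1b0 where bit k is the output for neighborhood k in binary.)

88

position 4: 111 → 0  (bit 7 = 0)
position 5: 110 → 1  (bit 6 = 1)
position 6: 101 → 0  (bit 5 = 0)
position 0: 100 → 1  (bit 4 = 1)
position 3: 011 → 1  (bit 3 = 1)
position 7: 010 → 0  (bit 2 = 0)
position 2: 001 → 0  (bit 1 = 0)
position 1: 000 → 0  (bit 0 = 0)
bits b7..b0 = 01011000 = 88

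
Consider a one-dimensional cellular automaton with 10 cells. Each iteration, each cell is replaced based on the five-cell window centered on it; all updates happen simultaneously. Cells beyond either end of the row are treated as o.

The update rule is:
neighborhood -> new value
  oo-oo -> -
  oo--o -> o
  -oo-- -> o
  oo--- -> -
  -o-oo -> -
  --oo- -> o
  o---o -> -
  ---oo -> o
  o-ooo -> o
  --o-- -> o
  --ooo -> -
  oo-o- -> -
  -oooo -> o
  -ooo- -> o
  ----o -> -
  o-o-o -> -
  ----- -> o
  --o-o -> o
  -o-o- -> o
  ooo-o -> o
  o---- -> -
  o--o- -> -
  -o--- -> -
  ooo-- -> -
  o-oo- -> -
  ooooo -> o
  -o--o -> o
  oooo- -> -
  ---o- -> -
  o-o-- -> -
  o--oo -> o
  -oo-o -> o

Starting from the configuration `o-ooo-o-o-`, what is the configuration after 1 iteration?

o-ooo--o--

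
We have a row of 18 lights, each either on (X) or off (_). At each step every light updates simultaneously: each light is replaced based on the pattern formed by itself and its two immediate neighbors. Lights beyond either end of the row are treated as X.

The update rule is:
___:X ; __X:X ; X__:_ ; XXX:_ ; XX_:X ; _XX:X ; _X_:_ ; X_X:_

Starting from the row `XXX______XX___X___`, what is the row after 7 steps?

__X_XXXXXXX_XX__XX
_X__X_____X_XX_XX_
___X__XXXX__XX_XX_
_XX__XX__X_XXX_XX_
_XX_XXX_X__X_X_XX_
_XX_X_X___X____XX_
_XX_____XX__XXXXX_

_XX_____XX__XXXXX_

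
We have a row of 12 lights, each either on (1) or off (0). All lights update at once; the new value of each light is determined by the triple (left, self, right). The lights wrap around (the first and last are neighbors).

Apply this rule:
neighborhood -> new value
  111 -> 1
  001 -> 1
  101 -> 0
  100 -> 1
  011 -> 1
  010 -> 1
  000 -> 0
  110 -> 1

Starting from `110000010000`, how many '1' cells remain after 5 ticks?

111000111001
111101111111
111101111111  (fixed point — unchanged through tick 5)
count of 1: 11

11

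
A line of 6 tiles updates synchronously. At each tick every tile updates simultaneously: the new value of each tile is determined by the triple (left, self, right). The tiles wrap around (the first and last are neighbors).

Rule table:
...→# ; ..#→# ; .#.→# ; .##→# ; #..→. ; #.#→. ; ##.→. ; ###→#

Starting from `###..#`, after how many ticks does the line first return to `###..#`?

6

tick 1: ##..##
tick 2: #..###
tick 3: ..####
tick 4: .####.
tick 5: ####..
tick 6: ###..#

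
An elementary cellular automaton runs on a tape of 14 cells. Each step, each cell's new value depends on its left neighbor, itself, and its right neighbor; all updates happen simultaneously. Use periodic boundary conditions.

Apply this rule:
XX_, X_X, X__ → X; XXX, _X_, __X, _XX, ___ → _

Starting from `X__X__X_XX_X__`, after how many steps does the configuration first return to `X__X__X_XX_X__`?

14

_X__X__X_XX_X_
__X__X__X_XX_X
X__X__X__X_XX_
_X__X__X__X_XX
X_X__X__X__X_X
XX_X__X__X__X_
_XX_X__X__X__X
X_XX_X__X__X__
_X_XX_X__X__X_
__X_XX_X__X__X
X__X_XX_X__X__
_X__X_XX_X__X_
__X__X_XX_X__X
X__X__X_XX_X__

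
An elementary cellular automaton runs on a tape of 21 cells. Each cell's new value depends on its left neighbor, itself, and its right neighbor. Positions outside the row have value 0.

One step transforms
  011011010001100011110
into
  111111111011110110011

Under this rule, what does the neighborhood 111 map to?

0

At position 17 the neighborhood is 111; the next row has 0 there.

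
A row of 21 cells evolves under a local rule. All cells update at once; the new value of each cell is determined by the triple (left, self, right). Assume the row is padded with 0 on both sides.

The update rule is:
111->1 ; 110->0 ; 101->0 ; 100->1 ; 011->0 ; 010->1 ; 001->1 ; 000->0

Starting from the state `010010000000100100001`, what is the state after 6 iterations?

000111110111101110011

iteration 1: 111111000001111110011
iteration 2: 011110100010111101100
iteration 3: 101100110110011000010
iteration 4: 100011000001100100111
iteration 5: 110100100010011111010
iteration 6: 000111110111101110011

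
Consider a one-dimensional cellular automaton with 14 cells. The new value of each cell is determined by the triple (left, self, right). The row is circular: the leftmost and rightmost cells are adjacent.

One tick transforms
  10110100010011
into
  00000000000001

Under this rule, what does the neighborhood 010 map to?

At position 5 the neighborhood is 010; the next row has 0 there.

0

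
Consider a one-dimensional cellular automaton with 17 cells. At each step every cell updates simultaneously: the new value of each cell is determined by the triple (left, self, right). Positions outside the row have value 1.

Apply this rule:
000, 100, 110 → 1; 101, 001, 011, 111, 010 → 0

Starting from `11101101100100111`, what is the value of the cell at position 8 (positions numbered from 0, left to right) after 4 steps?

1

00100100110010000
10010010011001110
11001001001100010
01100100100111000
position 8 holds 1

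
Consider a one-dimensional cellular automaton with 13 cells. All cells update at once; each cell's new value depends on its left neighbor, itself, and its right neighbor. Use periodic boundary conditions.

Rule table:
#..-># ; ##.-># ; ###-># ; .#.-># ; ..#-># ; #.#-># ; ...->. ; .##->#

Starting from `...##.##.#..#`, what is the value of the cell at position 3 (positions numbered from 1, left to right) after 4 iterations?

#.###########
#############
#############  (fixed point — unchanged through iteration 4)
position 3 holds #

#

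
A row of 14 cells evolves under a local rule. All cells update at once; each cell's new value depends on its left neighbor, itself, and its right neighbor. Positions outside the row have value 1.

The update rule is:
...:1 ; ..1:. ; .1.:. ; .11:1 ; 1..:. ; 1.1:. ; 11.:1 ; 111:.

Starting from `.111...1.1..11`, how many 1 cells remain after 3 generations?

.1.1.1......1.
.......1111...
.11111.1..1.1.
count of 1: 8

8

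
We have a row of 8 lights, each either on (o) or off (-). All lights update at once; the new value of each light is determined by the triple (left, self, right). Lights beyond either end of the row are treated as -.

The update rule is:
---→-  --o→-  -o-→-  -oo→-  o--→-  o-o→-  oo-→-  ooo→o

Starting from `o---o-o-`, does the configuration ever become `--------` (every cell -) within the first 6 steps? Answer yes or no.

step 1: --------
all cells are - at step 1

yes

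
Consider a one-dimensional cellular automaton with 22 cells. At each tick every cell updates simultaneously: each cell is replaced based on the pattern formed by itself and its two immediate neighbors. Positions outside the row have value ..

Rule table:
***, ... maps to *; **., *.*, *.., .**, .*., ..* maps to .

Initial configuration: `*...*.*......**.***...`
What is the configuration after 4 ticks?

*......******.....***.

..*.....****.....*..**
*...***..**..***......
..*..*........*..*****
*......******.....***.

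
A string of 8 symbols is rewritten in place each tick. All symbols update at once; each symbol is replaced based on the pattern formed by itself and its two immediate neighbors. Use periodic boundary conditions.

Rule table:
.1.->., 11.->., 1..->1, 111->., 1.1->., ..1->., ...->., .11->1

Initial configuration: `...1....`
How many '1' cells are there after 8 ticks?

1

....1...
.....1..
......1.
.......1
1.......
.1......
..1.....
...1....
count of 1: 1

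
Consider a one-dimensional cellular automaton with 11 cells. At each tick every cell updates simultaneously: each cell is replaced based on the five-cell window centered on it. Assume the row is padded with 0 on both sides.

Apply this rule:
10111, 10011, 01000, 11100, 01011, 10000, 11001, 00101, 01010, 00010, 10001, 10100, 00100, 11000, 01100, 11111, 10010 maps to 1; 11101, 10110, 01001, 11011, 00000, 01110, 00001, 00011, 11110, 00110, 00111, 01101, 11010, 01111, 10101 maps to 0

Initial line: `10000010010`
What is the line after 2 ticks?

11100110111
00111000101

00111000101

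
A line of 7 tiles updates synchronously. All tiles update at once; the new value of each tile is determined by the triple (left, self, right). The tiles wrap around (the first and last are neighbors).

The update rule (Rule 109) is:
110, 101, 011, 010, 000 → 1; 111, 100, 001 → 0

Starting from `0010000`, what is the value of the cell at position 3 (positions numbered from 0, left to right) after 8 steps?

step 1: 1010111
step 2: 1111100
step 3: 1000100
step 4: 1010100
step 5: 1111100  (repeats step 2; period 3)
step 8: 1111100
position 3 holds 1

1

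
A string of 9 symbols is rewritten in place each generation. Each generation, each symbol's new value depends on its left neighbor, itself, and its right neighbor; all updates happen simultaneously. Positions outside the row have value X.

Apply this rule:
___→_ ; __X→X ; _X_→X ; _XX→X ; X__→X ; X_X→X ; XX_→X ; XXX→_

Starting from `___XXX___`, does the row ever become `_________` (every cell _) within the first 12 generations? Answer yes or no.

yes

X_XX_XX_X
XXXXXXXXX
_________
all cells are _ at generation 3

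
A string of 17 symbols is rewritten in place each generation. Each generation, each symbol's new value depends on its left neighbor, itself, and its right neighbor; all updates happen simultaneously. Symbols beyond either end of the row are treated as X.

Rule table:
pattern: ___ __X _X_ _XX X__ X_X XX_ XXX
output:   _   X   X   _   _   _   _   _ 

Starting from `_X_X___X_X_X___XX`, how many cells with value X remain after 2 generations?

_X_X__XX_X_X__X__
_X_X_X___X_X_XX_X
count of X: 8

8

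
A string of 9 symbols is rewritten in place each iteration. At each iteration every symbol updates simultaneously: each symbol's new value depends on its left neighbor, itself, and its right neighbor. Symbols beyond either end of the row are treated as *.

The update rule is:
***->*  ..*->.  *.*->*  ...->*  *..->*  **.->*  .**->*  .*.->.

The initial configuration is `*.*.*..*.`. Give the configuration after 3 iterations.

**.*.*..*
***.*.*.*
****.*.**

****.*.**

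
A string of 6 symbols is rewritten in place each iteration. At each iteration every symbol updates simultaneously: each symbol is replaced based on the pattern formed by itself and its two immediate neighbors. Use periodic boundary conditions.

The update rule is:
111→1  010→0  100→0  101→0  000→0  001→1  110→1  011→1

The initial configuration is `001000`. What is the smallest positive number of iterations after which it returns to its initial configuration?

010000
100000
000001
000010
000100
001000

6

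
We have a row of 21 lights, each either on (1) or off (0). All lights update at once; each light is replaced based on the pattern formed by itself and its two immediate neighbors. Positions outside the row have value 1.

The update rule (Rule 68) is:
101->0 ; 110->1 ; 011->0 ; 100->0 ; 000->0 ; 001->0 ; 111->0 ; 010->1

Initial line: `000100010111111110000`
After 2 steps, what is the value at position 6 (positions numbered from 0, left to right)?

000100010000000010000
000100010000000010000
position 6 holds 0

0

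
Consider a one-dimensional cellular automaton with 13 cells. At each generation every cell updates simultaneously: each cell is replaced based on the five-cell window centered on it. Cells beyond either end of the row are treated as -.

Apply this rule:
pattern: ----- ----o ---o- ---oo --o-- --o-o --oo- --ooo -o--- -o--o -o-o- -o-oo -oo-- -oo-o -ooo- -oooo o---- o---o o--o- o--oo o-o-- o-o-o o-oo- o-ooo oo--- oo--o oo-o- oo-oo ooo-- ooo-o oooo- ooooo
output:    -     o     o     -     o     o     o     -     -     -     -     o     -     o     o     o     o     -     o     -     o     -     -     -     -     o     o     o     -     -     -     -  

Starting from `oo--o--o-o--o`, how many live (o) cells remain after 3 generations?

8

generation 1: o-ooo-oo-o-oo
generation 2: oo-o-o-oo-o--
generation 3: ooo---o-ooo-o
count of o: 8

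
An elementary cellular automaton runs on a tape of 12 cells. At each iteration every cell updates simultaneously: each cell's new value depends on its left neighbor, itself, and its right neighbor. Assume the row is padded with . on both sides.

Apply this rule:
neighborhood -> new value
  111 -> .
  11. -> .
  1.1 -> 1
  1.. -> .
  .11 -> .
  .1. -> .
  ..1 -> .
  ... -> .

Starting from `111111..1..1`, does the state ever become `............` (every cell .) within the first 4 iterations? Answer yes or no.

yes

iteration 1: ............
all cells are . at iteration 1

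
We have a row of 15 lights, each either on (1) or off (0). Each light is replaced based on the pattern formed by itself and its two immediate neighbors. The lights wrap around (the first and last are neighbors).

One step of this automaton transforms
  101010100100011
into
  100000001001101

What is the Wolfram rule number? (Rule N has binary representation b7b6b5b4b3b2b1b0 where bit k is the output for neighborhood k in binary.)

195

position 14: 111 → 1  (bit 7 = 1)
position 0: 110 → 1  (bit 6 = 1)
position 1: 101 → 0  (bit 5 = 0)
position 7: 100 → 0  (bit 4 = 0)
position 13: 011 → 0  (bit 3 = 0)
position 2: 010 → 0  (bit 2 = 0)
position 8: 001 → 1  (bit 1 = 1)
position 11: 000 → 1  (bit 0 = 1)
bits b7..b0 = 11000011 = 195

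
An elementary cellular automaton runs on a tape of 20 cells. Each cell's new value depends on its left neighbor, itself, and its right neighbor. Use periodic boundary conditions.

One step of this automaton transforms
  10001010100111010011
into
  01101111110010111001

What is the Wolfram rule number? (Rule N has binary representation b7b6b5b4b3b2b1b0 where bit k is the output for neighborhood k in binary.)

position 12: 111 → 1  (bit 7 = 1)
position 0: 110 → 0  (bit 6 = 0)
position 5: 101 → 1  (bit 5 = 1)
position 1: 100 → 1  (bit 4 = 1)
position 11: 011 → 0  (bit 3 = 0)
position 4: 010 → 1  (bit 2 = 1)
position 3: 001 → 0  (bit 1 = 0)
position 2: 000 → 1  (bit 0 = 1)
bits b7..b0 = 10110101 = 181

181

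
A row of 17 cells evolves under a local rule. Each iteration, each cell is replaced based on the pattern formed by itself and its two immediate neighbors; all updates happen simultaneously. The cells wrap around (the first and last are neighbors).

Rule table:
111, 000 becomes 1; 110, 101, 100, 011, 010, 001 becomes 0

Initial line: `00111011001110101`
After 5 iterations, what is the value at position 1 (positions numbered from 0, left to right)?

1

00010000000100000
11000111110001111
10010011100100111
00000001000000011
01111100011111000
position 1 holds 1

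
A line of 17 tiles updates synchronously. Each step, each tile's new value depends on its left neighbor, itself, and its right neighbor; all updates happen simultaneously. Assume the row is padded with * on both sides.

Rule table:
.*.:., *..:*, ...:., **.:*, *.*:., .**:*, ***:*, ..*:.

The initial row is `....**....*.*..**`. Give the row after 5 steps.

***.*******....**

*...***......*.**
**..****.......**
***.*****......**
***.******.....**
***.*******....**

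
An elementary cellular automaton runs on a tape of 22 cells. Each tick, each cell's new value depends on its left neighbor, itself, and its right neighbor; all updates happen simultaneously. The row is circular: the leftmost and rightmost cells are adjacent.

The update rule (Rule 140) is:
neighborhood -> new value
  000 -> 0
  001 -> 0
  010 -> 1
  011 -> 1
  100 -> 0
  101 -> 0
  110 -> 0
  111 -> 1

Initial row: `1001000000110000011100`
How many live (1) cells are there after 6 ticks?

4

1001000000100000011000
1001000000100000010000
1001000000100000010000  (fixed point — unchanged through tick 6)
count of 1: 4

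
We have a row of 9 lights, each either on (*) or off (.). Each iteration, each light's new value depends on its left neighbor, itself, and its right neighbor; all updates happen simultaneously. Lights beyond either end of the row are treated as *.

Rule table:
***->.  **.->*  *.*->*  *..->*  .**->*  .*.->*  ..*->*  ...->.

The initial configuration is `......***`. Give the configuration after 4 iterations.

**..**..*

iteration 1: *....**..
iteration 2: **..*****
iteration 3: .****....
iteration 4: **..**..*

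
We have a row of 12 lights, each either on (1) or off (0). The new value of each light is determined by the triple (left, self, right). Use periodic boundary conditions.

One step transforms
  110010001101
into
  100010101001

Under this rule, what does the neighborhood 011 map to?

At position 8 the neighborhood is 011; the next row has 1 there.

1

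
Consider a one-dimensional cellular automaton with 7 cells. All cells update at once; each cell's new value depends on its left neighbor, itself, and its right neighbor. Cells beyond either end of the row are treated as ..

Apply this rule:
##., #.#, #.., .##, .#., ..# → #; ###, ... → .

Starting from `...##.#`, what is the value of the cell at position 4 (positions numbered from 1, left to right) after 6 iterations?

..#####
.##...#
####.##
#..####
####..#
#..####
position 4 holds #

#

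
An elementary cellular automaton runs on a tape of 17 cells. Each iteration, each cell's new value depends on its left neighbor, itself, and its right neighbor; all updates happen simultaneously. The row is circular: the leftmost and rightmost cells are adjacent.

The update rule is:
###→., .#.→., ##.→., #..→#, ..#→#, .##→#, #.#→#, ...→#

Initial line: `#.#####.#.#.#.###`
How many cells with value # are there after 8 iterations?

.##....#.#.#.##..
##.####.#.#.##.##
..##...#.#.##.##.
###.###.#.##.##.#
...##..#.##.##.##
####.##.##.##.##.
#...##.##.##.##.#
.####.##.##.##.##
count of #: 12

12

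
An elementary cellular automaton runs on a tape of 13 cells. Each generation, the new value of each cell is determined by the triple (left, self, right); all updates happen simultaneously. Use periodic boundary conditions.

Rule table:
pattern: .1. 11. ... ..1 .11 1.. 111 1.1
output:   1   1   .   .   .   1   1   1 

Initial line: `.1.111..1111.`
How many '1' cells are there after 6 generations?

.11.111..1111
1.11.111..111
11.11.111..11
111.11.111..1
1111.11.111..
.1111.11.111.
count of 1: 9

9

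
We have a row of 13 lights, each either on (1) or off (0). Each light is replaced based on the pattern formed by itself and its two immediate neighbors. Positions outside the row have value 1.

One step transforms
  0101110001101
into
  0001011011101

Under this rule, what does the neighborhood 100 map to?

At position 6 the neighborhood is 100; the next row has 1 there.

1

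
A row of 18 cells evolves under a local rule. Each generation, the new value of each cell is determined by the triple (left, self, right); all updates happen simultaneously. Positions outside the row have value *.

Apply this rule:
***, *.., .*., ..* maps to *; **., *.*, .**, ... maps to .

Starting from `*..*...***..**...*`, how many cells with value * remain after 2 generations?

8

.****.*.*.**..*.*.
..**..*.*...***.*.
count of *: 8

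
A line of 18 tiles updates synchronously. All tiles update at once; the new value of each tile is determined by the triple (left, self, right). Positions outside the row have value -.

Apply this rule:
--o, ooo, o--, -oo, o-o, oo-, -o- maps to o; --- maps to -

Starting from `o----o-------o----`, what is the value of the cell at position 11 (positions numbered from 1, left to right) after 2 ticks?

-

oo--ooo-----ooo---
oooooooo---ooooo--
position 11 holds -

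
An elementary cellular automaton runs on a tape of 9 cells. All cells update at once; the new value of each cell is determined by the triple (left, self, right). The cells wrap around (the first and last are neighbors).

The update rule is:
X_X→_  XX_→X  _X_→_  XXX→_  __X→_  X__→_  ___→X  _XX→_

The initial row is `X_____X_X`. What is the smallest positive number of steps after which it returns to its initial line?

18

X_XXX____
____X_XX_
XXX____X_
__X_XX___
X____X_XX
X_XX_____
___X_XXX_
XX_____X_
_X_XXX___
_____X_XX
_XXX____X
___X_XX__
XX____X_X
_X_XX____
____X_XXX
_XX_____X
__X_XXX__
X_____X_X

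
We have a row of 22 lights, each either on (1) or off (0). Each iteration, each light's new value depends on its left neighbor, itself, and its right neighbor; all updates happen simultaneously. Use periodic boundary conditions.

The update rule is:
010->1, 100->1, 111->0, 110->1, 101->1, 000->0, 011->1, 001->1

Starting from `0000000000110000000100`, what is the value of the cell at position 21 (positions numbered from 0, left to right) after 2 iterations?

iteration 1: 0000000001111000001110
iteration 2: 0000000011001100011011
position 21 holds 1

1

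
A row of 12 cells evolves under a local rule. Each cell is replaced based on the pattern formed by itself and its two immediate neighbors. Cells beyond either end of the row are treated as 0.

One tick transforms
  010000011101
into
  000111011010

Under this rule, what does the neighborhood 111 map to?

At position 8 the neighborhood is 111; the next row has 1 there.

1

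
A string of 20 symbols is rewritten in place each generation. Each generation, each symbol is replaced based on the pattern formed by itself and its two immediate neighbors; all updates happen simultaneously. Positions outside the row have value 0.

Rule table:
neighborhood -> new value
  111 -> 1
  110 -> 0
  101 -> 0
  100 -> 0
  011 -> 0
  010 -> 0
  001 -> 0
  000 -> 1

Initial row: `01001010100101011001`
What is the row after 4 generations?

00000000000000000000
11111111111111111111
01111111111111111110
00111111111111111100

00111111111111111100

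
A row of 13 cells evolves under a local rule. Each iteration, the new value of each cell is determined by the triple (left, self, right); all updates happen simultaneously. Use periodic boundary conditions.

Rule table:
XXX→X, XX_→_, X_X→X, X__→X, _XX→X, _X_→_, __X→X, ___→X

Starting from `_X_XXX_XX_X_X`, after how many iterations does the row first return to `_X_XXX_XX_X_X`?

X_XXX_XX_X_X_
_XXX_XX_X_X_X
XXX_XX_X_X_X_
XX_XX_X_X_X_X
X_XX_X_X_X_XX
_XX_X_X_X_XXX
XX_X_X_X_XXX_
X_X_X_X_XXX_X
_X_X_X_XXX_XX
X_X_X_XXX_XX_
_X_X_XXX_XX_X
X_X_XXX_XX_X_
_X_XXX_XX_X_X

13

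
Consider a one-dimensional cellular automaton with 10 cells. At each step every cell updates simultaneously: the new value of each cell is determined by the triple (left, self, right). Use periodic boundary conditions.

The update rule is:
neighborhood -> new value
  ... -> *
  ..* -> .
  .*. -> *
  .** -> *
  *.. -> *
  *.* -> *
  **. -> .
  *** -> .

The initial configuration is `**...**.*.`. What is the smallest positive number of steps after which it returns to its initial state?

step 1: *.**.*.***
step 2: .**.****..
step 3: .*.**...**
step 4: ****.**.*.
step 5: *...**.***
step 6: .**.*.**..
step 7: .*.****.**
step 8: ****...**.
step 9: *...**.*.*
step 10: .**.*.****
step 11: **.****...
step 12: *.**...**.
step 13: ***.**.*.*
step 14: ...**.****
step 15: **.*.**...
step 16: *.****.**.
step 17: ***...**.*
step 18: ...**.*.**
step 19: **.*.****.
step 20: *.****...*
step 21: .**...**.*
step 22: **.**.*.**
step 23: ..**.****.
step 24: *.*.**...*
step 25: .****.**.*
step 26: **...**.**
step 27: ..**.*.**.
step 28: *.*.****.*
step 29: .****...**
step 30: **...**.*.

30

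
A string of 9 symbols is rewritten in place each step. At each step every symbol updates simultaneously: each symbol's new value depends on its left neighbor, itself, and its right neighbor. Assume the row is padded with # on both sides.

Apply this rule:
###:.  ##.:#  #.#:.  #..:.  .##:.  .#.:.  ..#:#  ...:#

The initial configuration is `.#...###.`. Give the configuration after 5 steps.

...##..#.
.##.#.#..
..#.....#
.#..####.
...#...#.

...#...#.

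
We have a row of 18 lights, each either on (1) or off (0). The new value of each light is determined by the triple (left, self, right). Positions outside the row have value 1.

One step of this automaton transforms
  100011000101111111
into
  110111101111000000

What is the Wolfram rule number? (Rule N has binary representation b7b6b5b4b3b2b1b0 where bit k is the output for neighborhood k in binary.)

126

position 12: 111 → 0  (bit 7 = 0)
position 0: 110 → 1  (bit 6 = 1)
position 10: 101 → 1  (bit 5 = 1)
position 1: 100 → 1  (bit 4 = 1)
position 4: 011 → 1  (bit 3 = 1)
position 9: 010 → 1  (bit 2 = 1)
position 3: 001 → 1  (bit 1 = 1)
position 2: 000 → 0  (bit 0 = 0)
bits b7..b0 = 01111110 = 126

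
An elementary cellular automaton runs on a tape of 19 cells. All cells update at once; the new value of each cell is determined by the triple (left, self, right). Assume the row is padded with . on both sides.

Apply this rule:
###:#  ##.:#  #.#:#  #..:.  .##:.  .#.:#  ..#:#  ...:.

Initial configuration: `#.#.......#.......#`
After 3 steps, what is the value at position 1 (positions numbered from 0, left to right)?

.

###......##......##
.##.....#.#.....#.#
#.#....####....####
position 1 holds .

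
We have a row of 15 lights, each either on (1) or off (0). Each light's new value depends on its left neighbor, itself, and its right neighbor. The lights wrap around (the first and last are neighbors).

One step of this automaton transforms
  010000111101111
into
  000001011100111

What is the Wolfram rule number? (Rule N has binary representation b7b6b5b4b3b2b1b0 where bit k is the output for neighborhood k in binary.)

194

position 7: 111 → 1  (bit 7 = 1)
position 9: 110 → 1  (bit 6 = 1)
position 0: 101 → 0  (bit 5 = 0)
position 2: 100 → 0  (bit 4 = 0)
position 6: 011 → 0  (bit 3 = 0)
position 1: 010 → 0  (bit 2 = 0)
position 5: 001 → 1  (bit 1 = 1)
position 3: 000 → 0  (bit 0 = 0)
bits b7..b0 = 11000010 = 194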